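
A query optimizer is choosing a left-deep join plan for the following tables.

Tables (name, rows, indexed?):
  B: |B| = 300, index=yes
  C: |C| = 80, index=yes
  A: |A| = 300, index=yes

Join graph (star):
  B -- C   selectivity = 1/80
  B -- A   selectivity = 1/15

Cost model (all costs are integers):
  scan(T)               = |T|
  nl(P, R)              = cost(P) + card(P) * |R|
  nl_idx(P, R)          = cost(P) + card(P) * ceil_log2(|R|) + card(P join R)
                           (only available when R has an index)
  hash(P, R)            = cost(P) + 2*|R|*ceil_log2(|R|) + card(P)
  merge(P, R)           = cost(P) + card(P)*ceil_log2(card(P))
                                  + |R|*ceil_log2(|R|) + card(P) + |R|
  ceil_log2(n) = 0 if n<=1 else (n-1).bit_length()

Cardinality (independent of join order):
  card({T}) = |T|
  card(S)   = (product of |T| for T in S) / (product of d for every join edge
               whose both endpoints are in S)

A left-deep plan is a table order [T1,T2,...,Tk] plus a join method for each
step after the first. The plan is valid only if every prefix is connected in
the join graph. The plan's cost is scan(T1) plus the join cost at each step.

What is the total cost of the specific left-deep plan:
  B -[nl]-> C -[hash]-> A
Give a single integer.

step 1: scan B: cost=300, card=300
step 2: join C via nl
    card(P join C) = 300*80/(80) = 300
    cost = 300 + 300*80 = 24300
step 3: join A via hash
    card(P join A) = 300*300/(15) = 6000
    cost = 24300 + 2*300*9 + 300 = 30000

30000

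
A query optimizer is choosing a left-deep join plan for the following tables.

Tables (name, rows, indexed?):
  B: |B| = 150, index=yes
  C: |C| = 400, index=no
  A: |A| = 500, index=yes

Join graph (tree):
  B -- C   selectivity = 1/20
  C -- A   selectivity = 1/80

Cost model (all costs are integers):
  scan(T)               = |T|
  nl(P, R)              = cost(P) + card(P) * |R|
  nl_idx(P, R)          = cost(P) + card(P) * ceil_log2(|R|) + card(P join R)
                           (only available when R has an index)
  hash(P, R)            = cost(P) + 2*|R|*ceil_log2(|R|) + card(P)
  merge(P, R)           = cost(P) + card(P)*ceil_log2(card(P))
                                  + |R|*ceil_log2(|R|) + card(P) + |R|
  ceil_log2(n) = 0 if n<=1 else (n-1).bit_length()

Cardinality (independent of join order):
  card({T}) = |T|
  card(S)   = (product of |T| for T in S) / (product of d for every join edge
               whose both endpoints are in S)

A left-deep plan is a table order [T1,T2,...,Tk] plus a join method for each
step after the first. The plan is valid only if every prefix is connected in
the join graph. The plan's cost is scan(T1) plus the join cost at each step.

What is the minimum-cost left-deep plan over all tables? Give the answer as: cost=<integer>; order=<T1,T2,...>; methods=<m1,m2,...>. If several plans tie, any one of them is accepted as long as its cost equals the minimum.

cost=11400; order=C,A,B; methods=nl_idx,hash

Selinger DP (subsets sized 1..n):
  {B}: scan cost=150, card=150
  {C}: scan cost=400, card=400
  {A}: scan cost=500, card=500
  {BC}: card=3000; try (B,hash)→3200, (C,merge)→5500, (B,merge)→5750, (B,nl_idx)→6600, (C,hash)→7500, (C,nl)→60150 …(+1); best=3200 via (B,hash)
  {AC}: card=2500; try (A,nl_idx)→6500, (C,hash)→8200, (A,merge)→9400, (C,merge)→9500, (A,hash)→9800, (A,nl)→200400 …(+1); best=6500 via (A,nl_idx)
  {ABC}: card=18750; try (B,hash)→11400, (A,hash)→15200, (B,merge)→40350, (B,nl_idx)→45250, (A,merge)→47200, (A,nl_idx)→48950 …(+2); best=11400 via (B,hash)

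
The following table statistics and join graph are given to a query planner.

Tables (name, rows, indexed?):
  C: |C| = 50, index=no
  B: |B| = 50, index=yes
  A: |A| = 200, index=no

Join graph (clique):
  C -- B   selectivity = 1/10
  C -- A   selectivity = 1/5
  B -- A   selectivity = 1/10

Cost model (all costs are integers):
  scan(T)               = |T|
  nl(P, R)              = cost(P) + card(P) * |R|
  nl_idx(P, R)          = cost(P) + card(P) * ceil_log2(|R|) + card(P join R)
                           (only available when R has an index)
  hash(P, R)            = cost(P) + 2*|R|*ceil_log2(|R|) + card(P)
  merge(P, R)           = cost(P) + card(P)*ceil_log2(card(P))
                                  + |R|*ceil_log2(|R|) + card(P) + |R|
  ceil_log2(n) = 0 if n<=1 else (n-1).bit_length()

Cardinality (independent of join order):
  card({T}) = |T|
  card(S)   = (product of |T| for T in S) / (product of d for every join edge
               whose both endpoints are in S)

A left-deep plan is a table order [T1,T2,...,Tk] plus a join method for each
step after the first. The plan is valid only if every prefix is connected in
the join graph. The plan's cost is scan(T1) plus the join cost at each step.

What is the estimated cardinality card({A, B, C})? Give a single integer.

1000

Tables in S: A(200), B(50), C(50)
Edges inside S: C-B(d=10), C-A(d=5), B-A(d=10)
numerator = 200 * 50 * 50 = 500000
denominator = 10 * 5 * 10 = 500
card(S) = 500000 / 500 = 1000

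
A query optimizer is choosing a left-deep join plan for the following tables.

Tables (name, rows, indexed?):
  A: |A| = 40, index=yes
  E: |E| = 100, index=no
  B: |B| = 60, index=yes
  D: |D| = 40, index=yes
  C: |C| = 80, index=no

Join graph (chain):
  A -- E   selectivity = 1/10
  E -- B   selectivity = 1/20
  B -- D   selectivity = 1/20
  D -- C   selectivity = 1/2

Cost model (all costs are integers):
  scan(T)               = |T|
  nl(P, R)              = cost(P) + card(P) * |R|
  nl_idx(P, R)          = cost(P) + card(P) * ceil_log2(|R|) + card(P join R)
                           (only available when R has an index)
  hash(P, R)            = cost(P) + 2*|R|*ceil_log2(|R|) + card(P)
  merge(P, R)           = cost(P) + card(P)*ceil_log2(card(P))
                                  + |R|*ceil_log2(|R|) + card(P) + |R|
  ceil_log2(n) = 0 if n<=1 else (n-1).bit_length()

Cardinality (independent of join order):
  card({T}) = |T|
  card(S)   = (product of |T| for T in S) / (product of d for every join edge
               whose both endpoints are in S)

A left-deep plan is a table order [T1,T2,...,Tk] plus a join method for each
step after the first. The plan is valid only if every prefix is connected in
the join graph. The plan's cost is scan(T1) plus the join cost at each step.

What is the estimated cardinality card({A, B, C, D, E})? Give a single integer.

96000

Tables in S: A(40), B(60), C(80), D(40), E(100)
Edges inside S: A-E(d=10), E-B(d=20), B-D(d=20), D-C(d=2)
numerator = 40 * 60 * 80 * 40 * 100 = 768000000
denominator = 10 * 20 * 20 * 2 = 8000
card(S) = 768000000 / 8000 = 96000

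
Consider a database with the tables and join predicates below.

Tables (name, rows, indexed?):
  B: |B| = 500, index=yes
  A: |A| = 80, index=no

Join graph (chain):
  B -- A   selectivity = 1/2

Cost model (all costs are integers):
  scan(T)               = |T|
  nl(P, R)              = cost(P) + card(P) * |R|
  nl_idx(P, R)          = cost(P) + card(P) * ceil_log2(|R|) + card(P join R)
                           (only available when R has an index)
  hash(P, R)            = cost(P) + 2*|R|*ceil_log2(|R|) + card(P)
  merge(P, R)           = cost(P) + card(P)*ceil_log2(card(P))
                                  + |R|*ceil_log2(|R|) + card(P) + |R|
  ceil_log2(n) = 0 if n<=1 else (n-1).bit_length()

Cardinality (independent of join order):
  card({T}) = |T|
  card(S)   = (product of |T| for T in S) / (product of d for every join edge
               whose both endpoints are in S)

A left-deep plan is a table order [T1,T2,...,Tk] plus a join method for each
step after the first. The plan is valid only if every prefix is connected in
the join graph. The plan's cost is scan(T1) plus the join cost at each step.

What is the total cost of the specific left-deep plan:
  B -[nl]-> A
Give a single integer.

40500

step 1: scan B: cost=500, card=500
step 2: join A via nl
    card(P join A) = 500*80/(2) = 20000
    cost = 500 + 500*80 = 40500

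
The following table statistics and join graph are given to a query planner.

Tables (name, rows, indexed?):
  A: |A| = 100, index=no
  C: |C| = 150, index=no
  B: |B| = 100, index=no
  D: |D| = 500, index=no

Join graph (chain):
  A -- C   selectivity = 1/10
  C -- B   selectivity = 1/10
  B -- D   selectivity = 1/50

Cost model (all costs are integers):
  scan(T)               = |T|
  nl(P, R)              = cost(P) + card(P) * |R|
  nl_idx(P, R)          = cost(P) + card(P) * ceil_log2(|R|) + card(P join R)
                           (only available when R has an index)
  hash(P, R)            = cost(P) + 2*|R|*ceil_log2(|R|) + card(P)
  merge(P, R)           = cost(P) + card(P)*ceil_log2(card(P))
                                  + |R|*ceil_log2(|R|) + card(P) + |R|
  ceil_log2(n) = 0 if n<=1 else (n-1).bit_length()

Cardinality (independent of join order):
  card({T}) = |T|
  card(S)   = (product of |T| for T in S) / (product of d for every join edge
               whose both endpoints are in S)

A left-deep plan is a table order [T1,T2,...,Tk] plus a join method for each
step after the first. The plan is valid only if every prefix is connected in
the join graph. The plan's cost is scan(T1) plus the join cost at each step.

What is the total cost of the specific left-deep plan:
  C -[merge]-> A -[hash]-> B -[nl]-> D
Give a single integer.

7505200

step 1: scan C: cost=150, card=150
step 2: join A via merge
    card(P join A) = 150*100/(10) = 1500
    cost = 150 + 150*8 + 100*7 + 150 + 100 = 2300
step 3: join B via hash
    card(P join B) = 1500*100/(10) = 15000
    cost = 2300 + 2*100*7 + 1500 = 5200
step 4: join D via nl
    card(P join D) = 15000*500/(50) = 150000
    cost = 5200 + 15000*500 = 7505200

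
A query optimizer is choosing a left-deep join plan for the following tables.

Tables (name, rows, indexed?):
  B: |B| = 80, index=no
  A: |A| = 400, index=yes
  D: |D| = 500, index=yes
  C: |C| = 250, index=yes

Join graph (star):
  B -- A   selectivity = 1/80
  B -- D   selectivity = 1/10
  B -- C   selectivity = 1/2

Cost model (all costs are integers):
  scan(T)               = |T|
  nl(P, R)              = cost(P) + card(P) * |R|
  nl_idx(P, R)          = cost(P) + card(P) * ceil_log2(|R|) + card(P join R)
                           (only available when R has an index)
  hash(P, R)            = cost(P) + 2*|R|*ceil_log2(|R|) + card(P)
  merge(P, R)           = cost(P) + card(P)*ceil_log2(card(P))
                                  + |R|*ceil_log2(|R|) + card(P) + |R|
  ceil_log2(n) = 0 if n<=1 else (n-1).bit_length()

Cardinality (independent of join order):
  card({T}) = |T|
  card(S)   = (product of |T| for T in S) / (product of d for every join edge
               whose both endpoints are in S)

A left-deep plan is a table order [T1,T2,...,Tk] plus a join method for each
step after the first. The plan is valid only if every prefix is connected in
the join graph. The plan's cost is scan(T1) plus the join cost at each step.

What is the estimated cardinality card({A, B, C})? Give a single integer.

Tables in S: A(400), B(80), C(250)
Edges inside S: B-A(d=80), B-C(d=2)
numerator = 400 * 80 * 250 = 8000000
denominator = 80 * 2 = 160
card(S) = 8000000 / 160 = 50000

50000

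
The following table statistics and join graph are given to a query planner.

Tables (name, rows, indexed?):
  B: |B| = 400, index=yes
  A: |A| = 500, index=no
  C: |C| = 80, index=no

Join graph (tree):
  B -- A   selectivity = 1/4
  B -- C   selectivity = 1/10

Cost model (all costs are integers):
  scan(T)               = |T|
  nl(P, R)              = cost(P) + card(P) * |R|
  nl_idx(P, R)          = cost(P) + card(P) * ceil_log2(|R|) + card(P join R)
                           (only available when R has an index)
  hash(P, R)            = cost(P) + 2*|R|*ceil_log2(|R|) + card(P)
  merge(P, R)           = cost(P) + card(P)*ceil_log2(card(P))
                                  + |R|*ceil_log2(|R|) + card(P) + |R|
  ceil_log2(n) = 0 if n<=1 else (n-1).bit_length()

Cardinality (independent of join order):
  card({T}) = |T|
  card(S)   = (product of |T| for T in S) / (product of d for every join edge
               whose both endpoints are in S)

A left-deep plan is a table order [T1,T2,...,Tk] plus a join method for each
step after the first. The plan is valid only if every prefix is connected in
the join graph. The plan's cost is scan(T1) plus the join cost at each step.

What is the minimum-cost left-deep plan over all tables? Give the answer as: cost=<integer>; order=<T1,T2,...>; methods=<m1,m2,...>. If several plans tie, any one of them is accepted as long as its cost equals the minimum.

Selinger DP (subsets sized 1..n):
  {B}: scan cost=400, card=400
  {A}: scan cost=500, card=500
  {C}: scan cost=80, card=80
  {AB}: card=50000; try (B,hash)→8200, (A,merge)→9400, (B,merge)→9500, (A,hash)→9800, (B,nl_idx)→55000, (A,nl)→200400 …(+1); best=8200 via (B,hash)
  {BC}: card=3200; try (C,hash)→1920, (B,nl_idx)→4000, (B,merge)→4720, (C,merge)→5040, (B,hash)→7360, (B,nl)→32080 …(+1); best=1920 via (C,hash)
  {ABC}: card=400000; try (A,hash)→14120, (A,merge)→48520, (C,hash)→59320, (C,merge)→858840, (A,nl)→1601920, (C,nl)→4008200; best=14120 via (A,hash)

cost=14120; order=B,C,A; methods=hash,hash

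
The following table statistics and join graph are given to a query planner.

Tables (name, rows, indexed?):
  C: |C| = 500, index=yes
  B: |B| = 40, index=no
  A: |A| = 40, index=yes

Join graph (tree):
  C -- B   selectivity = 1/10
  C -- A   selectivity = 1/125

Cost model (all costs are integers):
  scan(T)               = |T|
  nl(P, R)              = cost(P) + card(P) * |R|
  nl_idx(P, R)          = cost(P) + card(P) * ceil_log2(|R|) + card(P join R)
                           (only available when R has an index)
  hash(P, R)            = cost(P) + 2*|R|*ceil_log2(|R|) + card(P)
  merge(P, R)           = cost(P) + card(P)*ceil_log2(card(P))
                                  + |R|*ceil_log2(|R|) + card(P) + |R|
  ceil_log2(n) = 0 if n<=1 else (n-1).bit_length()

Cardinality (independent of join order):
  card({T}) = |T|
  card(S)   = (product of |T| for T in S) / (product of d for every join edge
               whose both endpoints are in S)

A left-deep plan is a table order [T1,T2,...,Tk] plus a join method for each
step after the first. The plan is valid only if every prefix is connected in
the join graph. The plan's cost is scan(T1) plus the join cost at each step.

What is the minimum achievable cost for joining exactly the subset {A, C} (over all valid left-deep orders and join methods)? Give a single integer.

560

Selinger DP over subsets of {A,C}:
  {C}: scan cost=500, card=500
  {A}: scan cost=40, card=40
  {AC}: card=160; try (C,nl_idx)→560, (A,hash)→1480, (A,nl_idx)→3660, (C,merge)→5320, (A,merge)→5780, (C,hash)→9080 …(+2); best=560 via (C,nl_idx)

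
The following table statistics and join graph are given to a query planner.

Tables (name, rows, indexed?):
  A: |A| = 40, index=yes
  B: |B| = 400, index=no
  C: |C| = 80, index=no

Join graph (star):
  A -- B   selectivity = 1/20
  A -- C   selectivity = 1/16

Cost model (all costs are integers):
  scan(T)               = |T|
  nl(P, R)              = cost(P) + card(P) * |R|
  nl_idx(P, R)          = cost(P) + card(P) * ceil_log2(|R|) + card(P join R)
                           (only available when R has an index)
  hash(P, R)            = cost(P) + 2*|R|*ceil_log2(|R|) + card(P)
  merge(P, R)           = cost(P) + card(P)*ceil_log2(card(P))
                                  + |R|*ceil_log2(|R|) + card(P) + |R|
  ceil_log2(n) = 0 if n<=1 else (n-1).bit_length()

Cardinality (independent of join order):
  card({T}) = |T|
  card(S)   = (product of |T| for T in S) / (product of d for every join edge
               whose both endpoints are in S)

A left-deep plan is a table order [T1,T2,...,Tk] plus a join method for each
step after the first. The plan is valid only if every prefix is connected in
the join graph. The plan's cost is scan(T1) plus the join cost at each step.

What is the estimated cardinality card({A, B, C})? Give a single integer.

4000

Tables in S: A(40), B(400), C(80)
Edges inside S: A-B(d=20), A-C(d=16)
numerator = 40 * 400 * 80 = 1280000
denominator = 20 * 16 = 320
card(S) = 1280000 / 320 = 4000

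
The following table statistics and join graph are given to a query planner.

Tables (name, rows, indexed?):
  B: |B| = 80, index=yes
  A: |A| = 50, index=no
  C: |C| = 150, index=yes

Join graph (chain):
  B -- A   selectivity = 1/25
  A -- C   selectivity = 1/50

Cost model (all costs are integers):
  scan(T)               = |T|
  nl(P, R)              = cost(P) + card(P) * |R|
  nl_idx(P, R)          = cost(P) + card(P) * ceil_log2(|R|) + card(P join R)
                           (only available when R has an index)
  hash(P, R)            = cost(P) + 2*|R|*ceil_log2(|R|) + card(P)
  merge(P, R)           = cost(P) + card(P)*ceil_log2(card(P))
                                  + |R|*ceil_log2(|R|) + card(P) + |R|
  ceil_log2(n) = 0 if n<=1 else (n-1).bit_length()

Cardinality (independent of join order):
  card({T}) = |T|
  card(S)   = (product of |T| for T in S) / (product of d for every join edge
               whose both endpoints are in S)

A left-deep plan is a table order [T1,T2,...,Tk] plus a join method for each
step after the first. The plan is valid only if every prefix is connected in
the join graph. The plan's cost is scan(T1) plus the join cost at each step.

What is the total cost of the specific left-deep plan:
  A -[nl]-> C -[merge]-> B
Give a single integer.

9540

step 1: scan A: cost=50, card=50
step 2: join C via nl
    card(P join C) = 50*150/(50) = 150
    cost = 50 + 50*150 = 7550
step 3: join B via merge
    card(P join B) = 150*80/(25) = 480
    cost = 7550 + 150*8 + 80*7 + 150 + 80 = 9540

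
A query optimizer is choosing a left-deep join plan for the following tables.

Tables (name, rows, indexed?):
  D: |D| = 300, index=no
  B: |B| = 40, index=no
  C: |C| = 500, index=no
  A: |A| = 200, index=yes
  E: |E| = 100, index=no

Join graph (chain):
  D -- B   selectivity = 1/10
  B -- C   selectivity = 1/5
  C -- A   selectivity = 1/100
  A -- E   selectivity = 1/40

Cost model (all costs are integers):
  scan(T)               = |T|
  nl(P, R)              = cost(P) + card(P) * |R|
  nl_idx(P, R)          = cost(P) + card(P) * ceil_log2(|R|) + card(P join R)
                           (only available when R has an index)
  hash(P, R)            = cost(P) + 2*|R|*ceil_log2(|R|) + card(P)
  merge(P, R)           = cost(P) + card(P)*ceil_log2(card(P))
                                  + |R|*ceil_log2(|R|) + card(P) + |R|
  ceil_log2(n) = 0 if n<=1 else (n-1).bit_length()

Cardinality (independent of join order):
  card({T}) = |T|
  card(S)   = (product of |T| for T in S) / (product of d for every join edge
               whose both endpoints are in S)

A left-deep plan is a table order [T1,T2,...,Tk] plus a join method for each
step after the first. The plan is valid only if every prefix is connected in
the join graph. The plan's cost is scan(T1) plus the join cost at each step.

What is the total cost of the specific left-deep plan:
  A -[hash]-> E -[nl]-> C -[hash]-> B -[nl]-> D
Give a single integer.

6254780

step 1: scan A: cost=200, card=200
step 2: join E via hash
    card(P join E) = 200*100/(40) = 500
    cost = 200 + 2*100*7 + 200 = 1800
step 3: join C via nl
    card(P join C) = 500*500/(100) = 2500
    cost = 1800 + 500*500 = 251800
step 4: join B via hash
    card(P join B) = 2500*40/(5) = 20000
    cost = 251800 + 2*40*6 + 2500 = 254780
step 5: join D via nl
    card(P join D) = 20000*300/(10) = 600000
    cost = 254780 + 20000*300 = 6254780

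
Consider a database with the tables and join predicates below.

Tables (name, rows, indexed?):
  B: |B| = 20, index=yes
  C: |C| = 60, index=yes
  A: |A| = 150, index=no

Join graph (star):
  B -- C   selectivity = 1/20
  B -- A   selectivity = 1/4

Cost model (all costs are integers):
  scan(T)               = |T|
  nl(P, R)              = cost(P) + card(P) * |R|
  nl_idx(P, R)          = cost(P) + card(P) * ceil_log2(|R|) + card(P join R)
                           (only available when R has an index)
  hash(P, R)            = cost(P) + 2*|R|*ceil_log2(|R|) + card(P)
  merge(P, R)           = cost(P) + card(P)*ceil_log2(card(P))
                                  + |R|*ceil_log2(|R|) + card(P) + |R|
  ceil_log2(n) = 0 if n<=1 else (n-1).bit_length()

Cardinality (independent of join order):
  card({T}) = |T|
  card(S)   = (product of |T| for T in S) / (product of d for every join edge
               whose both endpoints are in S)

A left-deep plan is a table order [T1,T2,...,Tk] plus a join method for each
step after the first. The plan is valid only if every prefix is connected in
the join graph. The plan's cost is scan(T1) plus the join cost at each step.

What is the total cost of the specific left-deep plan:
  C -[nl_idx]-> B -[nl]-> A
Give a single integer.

9420

step 1: scan C: cost=60, card=60
step 2: join B via nl_idx
    card(P join B) = 60*20/(20) = 60
    cost = 60 + 60*5 + 60 = 420
step 3: join A via nl
    card(P join A) = 60*150/(4) = 2250
    cost = 420 + 60*150 = 9420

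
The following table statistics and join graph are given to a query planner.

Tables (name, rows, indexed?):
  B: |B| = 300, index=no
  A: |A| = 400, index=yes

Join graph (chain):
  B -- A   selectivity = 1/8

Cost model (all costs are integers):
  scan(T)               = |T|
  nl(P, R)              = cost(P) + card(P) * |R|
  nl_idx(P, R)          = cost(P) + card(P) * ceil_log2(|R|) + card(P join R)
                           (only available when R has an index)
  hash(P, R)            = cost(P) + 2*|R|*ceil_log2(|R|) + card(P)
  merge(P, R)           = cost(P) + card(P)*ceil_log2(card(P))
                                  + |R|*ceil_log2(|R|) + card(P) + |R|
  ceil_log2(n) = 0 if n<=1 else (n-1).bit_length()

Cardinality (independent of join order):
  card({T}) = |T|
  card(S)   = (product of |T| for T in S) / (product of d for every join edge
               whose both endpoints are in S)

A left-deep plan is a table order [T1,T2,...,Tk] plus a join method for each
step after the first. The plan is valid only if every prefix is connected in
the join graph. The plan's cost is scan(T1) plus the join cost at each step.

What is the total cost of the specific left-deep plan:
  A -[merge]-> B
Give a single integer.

7400

step 1: scan A: cost=400, card=400
step 2: join B via merge
    card(P join B) = 400*300/(8) = 15000
    cost = 400 + 400*9 + 300*9 + 400 + 300 = 7400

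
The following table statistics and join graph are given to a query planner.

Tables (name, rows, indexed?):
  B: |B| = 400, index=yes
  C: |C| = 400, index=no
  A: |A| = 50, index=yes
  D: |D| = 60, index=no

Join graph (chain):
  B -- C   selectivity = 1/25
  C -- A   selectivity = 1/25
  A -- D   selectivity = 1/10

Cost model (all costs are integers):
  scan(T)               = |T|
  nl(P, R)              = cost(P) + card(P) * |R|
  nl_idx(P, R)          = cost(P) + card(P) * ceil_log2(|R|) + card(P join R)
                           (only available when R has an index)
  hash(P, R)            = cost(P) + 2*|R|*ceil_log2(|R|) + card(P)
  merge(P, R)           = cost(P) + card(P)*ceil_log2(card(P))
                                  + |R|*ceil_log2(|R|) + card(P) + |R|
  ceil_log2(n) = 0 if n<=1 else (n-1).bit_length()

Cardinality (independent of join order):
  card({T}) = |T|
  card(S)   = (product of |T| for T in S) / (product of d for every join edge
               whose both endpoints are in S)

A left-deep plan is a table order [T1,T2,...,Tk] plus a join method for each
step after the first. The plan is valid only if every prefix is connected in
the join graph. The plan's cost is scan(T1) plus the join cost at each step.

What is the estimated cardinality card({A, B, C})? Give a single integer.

Tables in S: A(50), B(400), C(400)
Edges inside S: B-C(d=25), C-A(d=25)
numerator = 50 * 400 * 400 = 8000000
denominator = 25 * 25 = 625
card(S) = 8000000 / 625 = 12800

12800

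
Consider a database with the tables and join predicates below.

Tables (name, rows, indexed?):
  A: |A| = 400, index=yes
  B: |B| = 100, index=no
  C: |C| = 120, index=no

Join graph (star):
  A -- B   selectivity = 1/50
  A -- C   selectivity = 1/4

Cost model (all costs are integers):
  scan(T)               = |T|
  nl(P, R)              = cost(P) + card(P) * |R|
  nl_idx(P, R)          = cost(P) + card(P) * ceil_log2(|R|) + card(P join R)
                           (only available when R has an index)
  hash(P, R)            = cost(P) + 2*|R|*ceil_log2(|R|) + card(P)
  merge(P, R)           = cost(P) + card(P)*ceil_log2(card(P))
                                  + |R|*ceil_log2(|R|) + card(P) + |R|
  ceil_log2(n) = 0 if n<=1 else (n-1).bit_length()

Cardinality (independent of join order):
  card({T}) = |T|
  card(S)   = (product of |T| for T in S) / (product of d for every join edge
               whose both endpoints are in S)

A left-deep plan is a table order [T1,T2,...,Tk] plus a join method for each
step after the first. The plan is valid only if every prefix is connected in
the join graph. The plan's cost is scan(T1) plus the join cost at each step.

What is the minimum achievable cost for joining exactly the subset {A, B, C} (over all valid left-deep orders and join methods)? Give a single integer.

4280

Selinger DP over subsets of {A,B,C}:
  {A}: scan cost=400, card=400
  {B}: scan cost=100, card=100
  {C}: scan cost=120, card=120
  {AB}: card=800; try (A,nl_idx)→1800, (B,hash)→2200, (A,merge)→4900, (B,merge)→5200, (A,hash)→7400, (A,nl)→40100 …(+1); best=1800 via (A,nl_idx)
  {AC}: card=12000; try (C,hash)→2480, (A,merge)→5080, (C,merge)→5360, (A,hash)→7440, (A,nl_idx)→13200, (A,nl)→48120 …(+1); best=2480 via (C,hash)
  {ABC}: card=24000; try (C,hash)→4280, (C,merge)→11560, (B,hash)→15880, (C,nl)→97800, (B,merge)→183280, (B,nl)→1202480; best=4280 via (C,hash)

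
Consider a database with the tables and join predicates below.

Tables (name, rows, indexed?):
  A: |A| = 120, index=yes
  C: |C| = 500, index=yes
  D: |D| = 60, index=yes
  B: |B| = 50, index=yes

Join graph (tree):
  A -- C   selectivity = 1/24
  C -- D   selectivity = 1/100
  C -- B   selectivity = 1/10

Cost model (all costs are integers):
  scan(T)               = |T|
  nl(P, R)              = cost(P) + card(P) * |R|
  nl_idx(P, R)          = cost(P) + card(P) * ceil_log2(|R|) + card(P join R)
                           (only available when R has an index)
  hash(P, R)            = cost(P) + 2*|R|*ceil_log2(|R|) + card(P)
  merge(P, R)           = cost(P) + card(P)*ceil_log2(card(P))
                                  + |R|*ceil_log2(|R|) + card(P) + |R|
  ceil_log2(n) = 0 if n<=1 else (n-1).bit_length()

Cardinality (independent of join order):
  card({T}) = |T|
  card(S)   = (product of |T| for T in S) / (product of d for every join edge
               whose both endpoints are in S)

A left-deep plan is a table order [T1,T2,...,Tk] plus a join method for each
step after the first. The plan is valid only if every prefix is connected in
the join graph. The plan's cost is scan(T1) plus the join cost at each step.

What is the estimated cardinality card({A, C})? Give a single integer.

Tables in S: A(120), C(500)
Edges inside S: A-C(d=24)
numerator = 120 * 500 = 60000
denominator = 24 = 24
card(S) = 60000 / 24 = 2500

2500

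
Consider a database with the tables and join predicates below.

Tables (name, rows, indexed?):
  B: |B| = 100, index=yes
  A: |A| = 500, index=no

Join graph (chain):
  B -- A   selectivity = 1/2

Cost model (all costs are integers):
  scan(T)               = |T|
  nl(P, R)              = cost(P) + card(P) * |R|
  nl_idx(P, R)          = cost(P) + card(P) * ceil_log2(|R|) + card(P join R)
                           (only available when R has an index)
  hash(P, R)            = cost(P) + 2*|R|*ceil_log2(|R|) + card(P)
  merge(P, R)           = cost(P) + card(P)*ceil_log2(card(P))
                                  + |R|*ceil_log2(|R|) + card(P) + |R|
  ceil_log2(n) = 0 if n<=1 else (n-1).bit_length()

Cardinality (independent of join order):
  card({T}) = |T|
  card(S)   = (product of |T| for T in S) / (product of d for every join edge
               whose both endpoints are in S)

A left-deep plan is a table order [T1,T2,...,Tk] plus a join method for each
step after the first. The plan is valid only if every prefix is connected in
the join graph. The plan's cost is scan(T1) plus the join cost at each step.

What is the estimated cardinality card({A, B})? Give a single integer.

25000

Tables in S: A(500), B(100)
Edges inside S: B-A(d=2)
numerator = 500 * 100 = 50000
denominator = 2 = 2
card(S) = 50000 / 2 = 25000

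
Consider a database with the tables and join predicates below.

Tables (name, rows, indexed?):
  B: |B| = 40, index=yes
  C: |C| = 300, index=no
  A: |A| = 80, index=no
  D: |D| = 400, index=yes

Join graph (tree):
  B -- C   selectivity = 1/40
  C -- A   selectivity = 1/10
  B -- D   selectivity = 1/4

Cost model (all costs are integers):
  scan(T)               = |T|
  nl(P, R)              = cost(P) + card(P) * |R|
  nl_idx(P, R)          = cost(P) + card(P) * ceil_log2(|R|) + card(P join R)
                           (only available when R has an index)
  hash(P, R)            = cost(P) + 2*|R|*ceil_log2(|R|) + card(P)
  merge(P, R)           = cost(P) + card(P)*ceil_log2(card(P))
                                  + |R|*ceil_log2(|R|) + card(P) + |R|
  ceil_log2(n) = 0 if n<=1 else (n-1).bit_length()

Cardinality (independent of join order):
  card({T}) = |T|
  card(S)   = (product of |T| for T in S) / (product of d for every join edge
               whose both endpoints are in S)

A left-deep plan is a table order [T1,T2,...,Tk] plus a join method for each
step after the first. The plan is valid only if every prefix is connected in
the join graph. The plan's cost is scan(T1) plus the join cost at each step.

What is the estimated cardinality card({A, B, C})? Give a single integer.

Tables in S: A(80), B(40), C(300)
Edges inside S: B-C(d=40), C-A(d=10)
numerator = 80 * 40 * 300 = 960000
denominator = 40 * 10 = 400
card(S) = 960000 / 400 = 2400

2400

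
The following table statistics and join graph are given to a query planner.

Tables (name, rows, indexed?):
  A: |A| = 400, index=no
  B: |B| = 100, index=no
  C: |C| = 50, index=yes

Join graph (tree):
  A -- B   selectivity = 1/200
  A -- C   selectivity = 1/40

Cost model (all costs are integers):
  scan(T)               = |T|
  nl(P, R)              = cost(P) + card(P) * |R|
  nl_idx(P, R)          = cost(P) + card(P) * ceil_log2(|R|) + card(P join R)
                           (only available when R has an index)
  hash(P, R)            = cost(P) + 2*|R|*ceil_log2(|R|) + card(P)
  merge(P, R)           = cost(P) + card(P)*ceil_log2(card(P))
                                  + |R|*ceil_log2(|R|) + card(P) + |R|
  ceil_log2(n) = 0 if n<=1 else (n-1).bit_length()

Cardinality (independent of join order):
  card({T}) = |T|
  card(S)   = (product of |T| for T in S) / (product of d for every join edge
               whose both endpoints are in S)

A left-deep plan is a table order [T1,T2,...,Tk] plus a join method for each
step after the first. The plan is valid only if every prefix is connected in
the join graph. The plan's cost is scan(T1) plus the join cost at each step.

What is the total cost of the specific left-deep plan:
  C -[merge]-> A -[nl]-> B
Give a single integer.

54400

step 1: scan C: cost=50, card=50
step 2: join A via merge
    card(P join A) = 50*400/(40) = 500
    cost = 50 + 50*6 + 400*9 + 50 + 400 = 4400
step 3: join B via nl
    card(P join B) = 500*100/(200) = 250
    cost = 4400 + 500*100 = 54400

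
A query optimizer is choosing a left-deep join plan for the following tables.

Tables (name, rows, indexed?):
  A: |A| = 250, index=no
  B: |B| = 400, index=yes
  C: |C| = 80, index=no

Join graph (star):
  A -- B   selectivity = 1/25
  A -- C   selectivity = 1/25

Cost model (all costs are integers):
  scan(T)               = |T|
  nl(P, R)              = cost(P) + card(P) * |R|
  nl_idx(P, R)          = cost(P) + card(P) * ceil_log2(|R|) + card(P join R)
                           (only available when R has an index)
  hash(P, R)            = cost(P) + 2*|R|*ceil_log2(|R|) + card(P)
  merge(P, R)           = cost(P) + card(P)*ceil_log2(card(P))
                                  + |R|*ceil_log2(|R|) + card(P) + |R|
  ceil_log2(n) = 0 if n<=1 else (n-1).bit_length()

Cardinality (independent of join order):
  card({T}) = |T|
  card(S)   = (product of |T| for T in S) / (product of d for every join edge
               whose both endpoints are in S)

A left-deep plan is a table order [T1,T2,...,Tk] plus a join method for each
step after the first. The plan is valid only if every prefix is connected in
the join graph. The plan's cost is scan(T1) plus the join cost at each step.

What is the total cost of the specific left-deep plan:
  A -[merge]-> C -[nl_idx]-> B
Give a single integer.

step 1: scan A: cost=250, card=250
step 2: join C via merge
    card(P join C) = 250*80/(25) = 800
    cost = 250 + 250*8 + 80*7 + 250 + 80 = 3140
step 3: join B via nl_idx
    card(P join B) = 800*400/(25) = 12800
    cost = 3140 + 800*9 + 12800 = 23140

23140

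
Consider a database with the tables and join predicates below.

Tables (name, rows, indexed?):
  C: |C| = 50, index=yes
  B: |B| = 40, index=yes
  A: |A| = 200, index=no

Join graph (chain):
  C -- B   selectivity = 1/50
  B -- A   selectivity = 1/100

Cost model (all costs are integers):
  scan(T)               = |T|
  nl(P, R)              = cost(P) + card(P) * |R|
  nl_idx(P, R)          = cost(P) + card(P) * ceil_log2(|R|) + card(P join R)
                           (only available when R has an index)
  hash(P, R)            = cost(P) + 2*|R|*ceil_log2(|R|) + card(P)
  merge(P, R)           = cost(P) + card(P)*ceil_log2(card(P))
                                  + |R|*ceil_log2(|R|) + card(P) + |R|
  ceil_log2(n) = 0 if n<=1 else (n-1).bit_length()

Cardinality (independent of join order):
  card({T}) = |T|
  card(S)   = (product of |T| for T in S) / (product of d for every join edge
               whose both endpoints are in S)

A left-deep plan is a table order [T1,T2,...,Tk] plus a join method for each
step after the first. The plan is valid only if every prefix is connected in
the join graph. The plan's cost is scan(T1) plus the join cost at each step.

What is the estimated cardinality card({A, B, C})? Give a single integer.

Tables in S: A(200), B(40), C(50)
Edges inside S: C-B(d=50), B-A(d=100)
numerator = 200 * 40 * 50 = 400000
denominator = 50 * 100 = 5000
card(S) = 400000 / 5000 = 80

80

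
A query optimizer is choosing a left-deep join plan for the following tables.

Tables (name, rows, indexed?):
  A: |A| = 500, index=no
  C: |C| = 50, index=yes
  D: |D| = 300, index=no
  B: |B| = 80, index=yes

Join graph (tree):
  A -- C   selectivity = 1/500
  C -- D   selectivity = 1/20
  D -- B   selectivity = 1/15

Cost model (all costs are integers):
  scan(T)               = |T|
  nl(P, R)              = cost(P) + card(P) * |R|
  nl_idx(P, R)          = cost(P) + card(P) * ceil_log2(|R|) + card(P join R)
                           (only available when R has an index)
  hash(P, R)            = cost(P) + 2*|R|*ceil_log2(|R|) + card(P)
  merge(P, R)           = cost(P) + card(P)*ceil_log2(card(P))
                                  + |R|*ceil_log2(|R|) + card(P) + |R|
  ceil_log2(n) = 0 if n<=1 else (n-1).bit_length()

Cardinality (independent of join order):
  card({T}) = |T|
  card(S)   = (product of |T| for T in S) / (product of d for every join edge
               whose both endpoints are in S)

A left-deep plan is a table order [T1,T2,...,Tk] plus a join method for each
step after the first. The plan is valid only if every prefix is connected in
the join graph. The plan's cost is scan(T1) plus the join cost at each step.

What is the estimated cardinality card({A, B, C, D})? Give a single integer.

Tables in S: A(500), B(80), C(50), D(300)
Edges inside S: A-C(d=500), C-D(d=20), D-B(d=15)
numerator = 500 * 80 * 50 * 300 = 600000000
denominator = 500 * 20 * 15 = 150000
card(S) = 600000000 / 150000 = 4000

4000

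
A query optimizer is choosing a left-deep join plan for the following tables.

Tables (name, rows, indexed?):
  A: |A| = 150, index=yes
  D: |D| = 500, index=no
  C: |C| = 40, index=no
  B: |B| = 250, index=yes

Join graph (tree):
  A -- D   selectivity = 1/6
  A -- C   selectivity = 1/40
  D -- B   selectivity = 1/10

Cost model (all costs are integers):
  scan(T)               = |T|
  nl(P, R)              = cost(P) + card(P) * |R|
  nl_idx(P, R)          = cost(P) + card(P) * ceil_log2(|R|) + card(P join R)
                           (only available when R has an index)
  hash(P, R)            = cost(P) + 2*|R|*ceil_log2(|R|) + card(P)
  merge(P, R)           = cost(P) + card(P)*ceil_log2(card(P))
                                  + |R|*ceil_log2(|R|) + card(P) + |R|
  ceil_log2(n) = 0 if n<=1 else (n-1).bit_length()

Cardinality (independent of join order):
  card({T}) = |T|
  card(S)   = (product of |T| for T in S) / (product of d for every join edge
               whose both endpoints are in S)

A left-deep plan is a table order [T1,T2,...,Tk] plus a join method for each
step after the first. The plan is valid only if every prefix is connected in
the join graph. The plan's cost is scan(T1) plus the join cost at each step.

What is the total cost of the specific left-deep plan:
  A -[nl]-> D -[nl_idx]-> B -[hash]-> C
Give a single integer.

step 1: scan A: cost=150, card=150
step 2: join D via nl
    card(P join D) = 150*500/(6) = 12500
    cost = 150 + 150*500 = 75150
step 3: join B via nl_idx
    card(P join B) = 12500*250/(10) = 312500
    cost = 75150 + 12500*8 + 312500 = 487650
step 4: join C via hash
    card(P join C) = 312500*40/(40) = 312500
    cost = 487650 + 2*40*6 + 312500 = 800630

800630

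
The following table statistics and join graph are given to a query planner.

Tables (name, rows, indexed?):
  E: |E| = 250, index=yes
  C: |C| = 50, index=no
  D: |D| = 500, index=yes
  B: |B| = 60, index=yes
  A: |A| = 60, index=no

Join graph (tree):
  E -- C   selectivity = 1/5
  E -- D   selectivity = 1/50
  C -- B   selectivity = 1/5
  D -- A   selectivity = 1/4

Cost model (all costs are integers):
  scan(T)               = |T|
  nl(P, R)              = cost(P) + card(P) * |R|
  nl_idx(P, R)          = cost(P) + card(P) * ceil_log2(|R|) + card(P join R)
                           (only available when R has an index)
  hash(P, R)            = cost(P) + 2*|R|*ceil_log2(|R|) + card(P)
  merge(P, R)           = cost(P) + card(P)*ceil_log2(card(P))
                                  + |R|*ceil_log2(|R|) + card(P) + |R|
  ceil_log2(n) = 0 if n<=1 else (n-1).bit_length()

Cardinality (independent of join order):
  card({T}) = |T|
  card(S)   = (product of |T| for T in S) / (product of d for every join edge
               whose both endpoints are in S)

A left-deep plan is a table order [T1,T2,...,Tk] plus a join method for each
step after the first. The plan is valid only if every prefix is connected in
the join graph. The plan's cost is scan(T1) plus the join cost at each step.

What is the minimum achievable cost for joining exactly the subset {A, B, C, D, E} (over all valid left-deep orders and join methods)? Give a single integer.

Selinger DP over subsets of {A,B,C,D,E}:
  {E}: scan cost=250, card=250
  {C}: scan cost=50, card=50
  {D}: scan cost=500, card=500
  {B}: scan cost=60, card=60
  {A}: scan cost=60, card=60
  {CE}: card=2500; try (C,hash)→1100, (E,merge)→2650, (C,merge)→2850, (E,nl_idx)→2950, (E,hash)→4100, (E,nl)→12550 …(+1); best=1100 via (C,hash)
  {DE}: card=2500; try (E,hash)→5000, (D,nl_idx)→5000, (E,nl_idx)→7000, (D,merge)→7500, (E,merge)→7750, (D,hash)→9500 …(+2); best=5000 via (E,hash)
  {BC}: card=600; try (C,hash)→720, (B,hash)→820, (B,merge)→820, (C,merge)→830, (B,nl_idx)→950, (B,nl)→3050 …(+1); best=720 via (C,hash)
  {AD}: card=7500; try (A,hash)→1720, (D,merge)→5480, (A,merge)→5920, (D,nl_idx)→8100, (D,hash)→9120, (D,nl)→30060 …(+1); best=1720 via (A,hash)
  {CDE}: card=25000; try (C,hash)→8100, (D,hash)→12600, (C,merge)→37850, (D,merge)→38600, (D,nl_idx)→48600, (C,nl)→130000 …(+1); best=8100 via (C,hash)
  {BCE}: card=30000; try (B,hash)→4320, (E,hash)→5320, (E,merge)→9570, (B,merge)→34020, (E,nl_idx)→35520, (B,nl_idx)→46100 …(+2); best=4320 via (B,hash)
  {ADE}: card=37500; try (A,hash)→8220, (E,hash)→13220, (A,merge)→37920, (E,nl_idx)→99220, (E,merge)→108970, (A,nl)→155000 …(+1); best=8220 via (A,hash)
  {BCDE}: card=300000; try (B,hash)→33820, (D,hash)→43320, (B,merge)→408520, (B,nl_idx)→458100, (D,merge)→489320, (D,nl_idx)→574320 …(+2); best=33820 via (B,hash)
  {ACDE}: card=375000; try (A,hash)→33820, (C,hash)→46320, (A,merge)→408520, (C,merge)→646070, (A,nl)→1508100, (C,nl)→1883220; best=33820 via (A,hash)
  {ABCDE}: card=4500000; try (A,hash)→334540, (B,hash)→409540, (A,merge)→6034240, (B,nl_idx)→6783820, (B,merge)→7534240, (A,nl)→18033820 …(+1); best=334540 via (A,hash)

334540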